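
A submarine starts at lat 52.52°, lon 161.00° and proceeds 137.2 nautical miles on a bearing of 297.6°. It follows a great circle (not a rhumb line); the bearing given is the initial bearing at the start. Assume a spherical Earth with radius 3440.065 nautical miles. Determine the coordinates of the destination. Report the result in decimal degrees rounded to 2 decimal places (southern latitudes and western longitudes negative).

The arc subtends δ = 137.2/3440.065 = 0.039883 rad at the centre.
With φ₁ = 52.52° = 0.916647 rad and θ = 297.6° = 5.194100 rad:
Destination latitude: φ₂ = arcsin( sin φ₁ cos δ + cos φ₁ sin δ cos θ ) = arcsin(0.804175) = 53.53°.
Then Δλ = atan2(-0.021501, 0.361039) = -0.059482 rad, from sin θ sin δ cos φ₁ over cos δ − sin φ₁ sin φ₂.
λ₂ = 161.00° + -3.41° = 157.59°.

latitude 53.53°, longitude 157.59°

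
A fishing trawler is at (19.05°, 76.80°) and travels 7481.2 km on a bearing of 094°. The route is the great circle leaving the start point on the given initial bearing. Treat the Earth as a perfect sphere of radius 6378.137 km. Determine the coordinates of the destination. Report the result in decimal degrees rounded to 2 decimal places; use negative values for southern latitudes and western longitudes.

δ = 7481.2/6378.137 = 1.172944 rad (67.2048°).
With φ₁ = 19.05° = 0.332485 rad and θ = 94° = 1.640609 rad:
sin φ₂ = sin φ₁ cos δ + cos φ₁ sin δ cos θ = (0.326393)(0.387439) + (0.945234)(0.921895)(-0.069756) = 0.065671
φ₂ = asin(0.065671) = 0.065718 rad = 3.77°.
Then Δλ = atan2(0.869284, 0.366004) = 1.172284 rad, from sin θ sin δ cos φ₁ over cos δ − sin φ₁ sin φ₂.
λ₂ = 76.80° + 67.17° = 143.97°.

latitude 3.77°, longitude 143.97°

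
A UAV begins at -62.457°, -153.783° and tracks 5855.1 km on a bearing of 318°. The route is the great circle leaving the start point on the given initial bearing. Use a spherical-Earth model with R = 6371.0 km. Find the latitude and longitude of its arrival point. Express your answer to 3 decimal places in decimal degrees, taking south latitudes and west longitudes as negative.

δ = 5855.1/6371 = 0.919024 rad (52.6562°).
With φ₁ = -62.457° = -1.090080 rad and θ = 318° = 5.550147 rad:
sin φ₂ = sin φ₁ cos δ + cos φ₁ sin δ cos θ = (-0.886664)(0.606597) + (0.462414)(0.795010)(0.743145) = -0.264650
φ₂ = asin(-0.264650) = -0.267841 rad = -15.346°.
Then Δλ = atan2(-0.245988, 0.371941) = -0.584322 rad, from sin θ sin δ cos φ₁ over cos δ − sin φ₁ sin φ₂.
λ₂ = -153.783° + -33.479° = -187.262°, normalized to (−180°, 180°] → 172.738°.

latitude -15.346°, longitude 172.738°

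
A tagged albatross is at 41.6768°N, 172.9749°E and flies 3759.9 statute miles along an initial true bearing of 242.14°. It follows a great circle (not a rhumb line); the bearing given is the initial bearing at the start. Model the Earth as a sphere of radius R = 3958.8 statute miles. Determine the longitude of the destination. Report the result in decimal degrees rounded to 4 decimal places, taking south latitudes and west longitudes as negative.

Angular distance δ = d/R = 3759.9 / 3958.8 = 0.949758 rad.
Start latitude φ₁ = 0.727397 rad; initial bearing θ = 4.226140 rad.
Applying the spherical law of cosines for sides, sin φ₂ = sin φ₁ cos δ + cos φ₁ sin δ cos θ = 0.103044, so φ₂ = 5.9145°.
Then Δλ = atan2(-0.537034, 0.513364) = -0.807929 rad, from sin θ sin δ cos φ₁ over cos δ − sin φ₁ sin φ₂.
Hence λ₂ = 172.9749° + -46.2909° = 126.6840°.

longitude 126.6840°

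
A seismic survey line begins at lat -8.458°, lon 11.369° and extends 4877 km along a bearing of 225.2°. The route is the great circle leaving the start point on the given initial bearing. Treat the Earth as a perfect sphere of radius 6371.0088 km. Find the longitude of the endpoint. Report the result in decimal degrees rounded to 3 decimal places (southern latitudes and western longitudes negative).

δ = 4877/6371.0088 = 0.765499 rad (43.8599°).
Start latitude φ₁ = -0.147620 rad; initial bearing θ = 3.930481 rad.
sin φ₂ = sin φ₁ cos δ + cos φ₁ sin δ cos θ = (-0.147084)(0.721037) + (0.989124)(0.692897)(-0.704634) = -0.588982
φ₂ = asin(-0.588982) = -0.629798 rad = -36.085°.
Δλ = atan2( sin θ sin δ cos φ₁ , cos δ − sin φ₁ sin φ₂ ) = atan2(-0.486312, 0.634407) = -0.654017 rad = -37.472°.
λ₂ = λ₁ + Δλ = -26.103°.

longitude -26.103°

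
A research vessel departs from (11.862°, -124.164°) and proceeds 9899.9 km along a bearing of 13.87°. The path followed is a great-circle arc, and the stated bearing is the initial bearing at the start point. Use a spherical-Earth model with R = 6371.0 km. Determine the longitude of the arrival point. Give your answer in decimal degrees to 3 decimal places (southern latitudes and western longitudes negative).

Central angle δ = d/R = 1.553900 rad.
Start latitude φ₁ = 0.207031 rad; initial bearing θ = 0.242077 rad.
Destination latitude: φ₂ = arcsin( sin φ₁ cos δ + cos φ₁ sin δ cos θ ) = arcsin(0.953448) = 72.449°.
For the longitude increment, Δλ = atan2( sin θ sin δ cos φ₁, cos δ − sin φ₁ sin φ₂ ) = atan2(0.234567, -0.179091) = 127.362°.
λ₂ = -124.164° + 127.362° = 3.198°.

longitude 3.198°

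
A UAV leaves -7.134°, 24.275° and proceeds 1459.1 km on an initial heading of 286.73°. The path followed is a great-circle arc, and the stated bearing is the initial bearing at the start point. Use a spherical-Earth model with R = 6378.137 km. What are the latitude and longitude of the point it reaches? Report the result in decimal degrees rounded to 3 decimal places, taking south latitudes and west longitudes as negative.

latitude -3.221°, longitude 11.712°

The arc subtends δ = 1459.1/6378.137 = 0.228766 rad at the centre.
Start latitude φ₁ = -0.124512 rad; initial bearing θ = 5.004383 rad.
Applying the spherical law of cosines for sides, sin φ₂ = sin φ₁ cos δ + cos φ₁ sin δ cos θ = -0.056180, so φ₂ = -3.221°.
Then Δλ = atan2(-0.215495, 0.966970) = -0.219273 rad, from sin θ sin δ cos φ₁ over cos δ − sin φ₁ sin φ₂.
λ₂ = λ₁ + Δλ = 11.712°.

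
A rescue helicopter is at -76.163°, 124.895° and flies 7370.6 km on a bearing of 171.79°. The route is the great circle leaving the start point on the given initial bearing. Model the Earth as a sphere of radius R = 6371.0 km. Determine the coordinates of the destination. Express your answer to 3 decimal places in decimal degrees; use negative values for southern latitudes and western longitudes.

latitude -37.390°, longitude -64.576°

δ = 7370.6/6371 = 1.156898 rad (66.2854°).
With φ₁ = -76.163° = -1.329295 rad and θ = 171.79° = 2.998301 rad:
sin φ₂ = sin φ₁ cos δ + cos φ₁ sin δ cos θ = (-0.970980)(0.402181) + (0.239161)(0.915560)(-0.989751) = -0.607232
φ₂ = asin(-0.607232) = -0.652572 rad = -37.390°.
For the longitude increment, Δλ = atan2( sin θ sin δ cos φ₁, cos δ − sin φ₁ sin φ₂ ) = atan2(0.031269, -0.187429) = 170.529°.
λ₂ = 124.895° + 170.529° = 295.424°, normalized to (−180°, 180°] → -64.576°.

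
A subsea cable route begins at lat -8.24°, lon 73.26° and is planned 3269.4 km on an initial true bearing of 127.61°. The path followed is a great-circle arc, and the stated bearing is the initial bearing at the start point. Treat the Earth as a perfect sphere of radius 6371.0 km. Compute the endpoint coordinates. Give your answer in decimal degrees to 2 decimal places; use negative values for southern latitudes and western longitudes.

latitude -24.92°, longitude 98.65°

δ = 3269.4/6371 = 0.513169 rad (29.4024°).
With φ₁ = -8.24° = -0.143815 rad and θ = 127.61° = 2.227215 rad:
sin φ₂ = sin φ₁ cos δ + cos φ₁ sin δ cos θ = (-0.143320)(0.871193) + (0.989676)(0.490941)(-0.610283) = -0.421379
φ₂ = asin(-0.421379) = -0.434965 rad = -24.92°.
For the longitude increment, Δλ = atan2( sin θ sin δ cos φ₁, cos δ − sin φ₁ sin φ₂ ) = atan2(0.384900, 0.810801) = 25.39°.
λ₂ = λ₁ + Δλ = 98.65°.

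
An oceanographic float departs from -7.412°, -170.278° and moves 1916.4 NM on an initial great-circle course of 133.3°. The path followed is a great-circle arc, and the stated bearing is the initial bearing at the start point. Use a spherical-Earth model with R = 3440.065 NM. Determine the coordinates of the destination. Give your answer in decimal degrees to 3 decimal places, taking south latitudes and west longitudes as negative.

latitude -27.974°, longitude -144.449°

Central angle δ = d/R = 0.557082 rad.
Converting: φ₁ = -0.129364 rad, θ = 2.326524 rad.
Applying the spherical law of cosines for sides, sin φ₂ = sin φ₁ cos δ + cos φ₁ sin δ cos θ = -0.469069, so φ₂ = -27.974°.
Δλ = atan2( sin θ sin δ cos φ₁ , cos δ − sin φ₁ sin φ₂ ) = atan2(0.381567, 0.788290) = 0.450802 rad = 25.829°.
λ₂ = λ₁ + Δλ = -144.449°.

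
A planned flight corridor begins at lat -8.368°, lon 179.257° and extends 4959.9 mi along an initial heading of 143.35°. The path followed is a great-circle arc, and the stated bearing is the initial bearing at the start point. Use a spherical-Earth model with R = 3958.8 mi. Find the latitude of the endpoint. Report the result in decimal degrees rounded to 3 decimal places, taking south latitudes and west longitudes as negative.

latitude -53.080°

The arc subtends δ = 4959.9/3958.8 = 1.252880 rad at the centre.
Converting: φ₁ = -0.146049 rad, θ = 2.501929 rad.
sin φ₂ = sin φ₁ cos δ + cos φ₁ sin δ cos θ = (-0.145530)(0.312588) + (0.989354)(0.949889)(-0.802297) = -0.799470
φ₂ = asin(-0.799470) = -0.926413 rad = -53.080°.
For the longitude increment, Δλ = atan2( sin θ sin δ cos φ₁, cos δ − sin φ₁ sin φ₂ ) = atan2(0.560976, 0.196241) = 70.719°.
λ₂ = 179.257° + 70.719° = 249.976°, normalized to (−180°, 180°] → -110.024°.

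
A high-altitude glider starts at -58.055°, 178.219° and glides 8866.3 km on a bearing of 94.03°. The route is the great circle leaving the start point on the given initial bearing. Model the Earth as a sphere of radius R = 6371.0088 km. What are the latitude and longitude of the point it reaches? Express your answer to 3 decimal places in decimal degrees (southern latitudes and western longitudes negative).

latitude -10.823°, longitude -93.858°

δ = 8866.3/6371.0088 = 1.391663 rad (79.7364°).
Start latitude φ₁ = -1.013251 rad; initial bearing θ = 1.641133 rad.
Applying the spherical law of cosines for sides, sin φ₂ = sin φ₁ cos δ + cos φ₁ sin δ cos θ = -0.187783, so φ₂ = -10.823°.
For the longitude increment, Δλ = atan2( sin θ sin δ cos φ₁, cos δ − sin φ₁ sin φ₂ ) = atan2(0.519351, 0.018832) = 87.923°.
λ₂ = 178.219° + 87.923° = 266.142°, normalized to (−180°, 180°] → -93.858°.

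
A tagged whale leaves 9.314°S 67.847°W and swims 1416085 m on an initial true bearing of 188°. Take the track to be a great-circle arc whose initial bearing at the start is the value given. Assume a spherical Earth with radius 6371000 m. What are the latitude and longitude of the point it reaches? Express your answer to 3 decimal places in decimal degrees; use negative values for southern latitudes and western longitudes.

latitude -21.918°, longitude -69.742°

Central angle δ = d/R = 0.222270 rad.
With φ₁ = -9.314° = -0.162560 rad and θ = 188° = 3.281219 rad:
Destination latitude: φ₂ = arcsin( sin φ₁ cos δ + cos φ₁ sin δ cos θ ) = arcsin(-0.373285) = -21.918°.
For the longitude increment, Δλ = atan2( sin θ sin δ cos φ₁, cos δ − sin φ₁ sin φ₂ ) = atan2(-0.030276, 0.914985) = -1.895°.
λ₂ = -67.847° + -1.895° = -69.742°.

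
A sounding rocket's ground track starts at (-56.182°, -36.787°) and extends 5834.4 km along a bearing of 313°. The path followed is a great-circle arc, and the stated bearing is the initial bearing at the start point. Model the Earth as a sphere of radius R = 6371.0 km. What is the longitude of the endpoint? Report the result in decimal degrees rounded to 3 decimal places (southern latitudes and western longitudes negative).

longitude -73.128°

Central angle δ = d/R = 0.915775 rad.
With φ₁ = -56.182° = -0.980561 rad and θ = 313° = 5.462881 rad:
Applying the spherical law of cosines for sides, sin φ₂ = sin φ₁ cos δ + cos φ₁ sin δ cos θ = -0.205097, so φ₂ = -11.835°.
For the longitude increment, Δλ = atan2( sin θ sin δ cos φ₁, cos δ − sin φ₁ sin φ₂ ) = atan2(-0.322797, 0.438780) = -36.341°.
Hence λ₂ = -36.787° + -36.341° = -73.128°.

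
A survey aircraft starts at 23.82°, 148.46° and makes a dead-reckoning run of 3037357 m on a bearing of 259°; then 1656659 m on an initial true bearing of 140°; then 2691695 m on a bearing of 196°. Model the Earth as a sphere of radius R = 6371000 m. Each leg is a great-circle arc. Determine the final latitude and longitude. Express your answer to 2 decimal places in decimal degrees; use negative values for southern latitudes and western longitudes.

latitude -18.65°, longitude 123.18°

Apply the spherical direct solution leg by leg, carrying full precision between legs.
Leg 1: from (23.82°, 148.46°), δ = 3037357/6371000 = 0.476747 rad, θ = 259° → φ = 16.18°, λ = 120.49°.
Leg 2: from (16.18°, 120.49°), δ = 1656659/6371000 = 0.260031 rad, θ = 140° → φ = 4.60°, λ = 130.03°.
Leg 3: from (4.60°, 130.03°), δ = 2691695/6371000 = 0.422492 rad, θ = 196° → φ = -18.65°, λ = 123.18°.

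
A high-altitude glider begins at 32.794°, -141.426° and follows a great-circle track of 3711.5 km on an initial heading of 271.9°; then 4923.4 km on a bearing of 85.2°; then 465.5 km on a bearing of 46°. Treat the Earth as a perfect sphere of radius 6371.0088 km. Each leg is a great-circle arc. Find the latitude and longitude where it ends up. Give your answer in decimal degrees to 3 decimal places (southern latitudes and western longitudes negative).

Apply the spherical direct solution leg by leg, carrying full precision between legs.
Leg 1: from (32.794°, -141.426°), δ = 3711.5/6371.0088 = 0.582561 rad, θ = 271.9° → φ = 27.880°, λ = -179.893°.
Leg 2: from (27.880°, -179.893°), δ = 4923.4/6371.0088 = 0.772782 rad, θ = 85.2° → φ = 22.733°, λ = -130.931°.
Leg 3: from (22.733°, -130.931°), δ = 465.5/6371.0088 = 0.073065 rad, θ = 46° → φ = 25.606°, λ = -127.593°.

latitude 25.606°, longitude -127.593°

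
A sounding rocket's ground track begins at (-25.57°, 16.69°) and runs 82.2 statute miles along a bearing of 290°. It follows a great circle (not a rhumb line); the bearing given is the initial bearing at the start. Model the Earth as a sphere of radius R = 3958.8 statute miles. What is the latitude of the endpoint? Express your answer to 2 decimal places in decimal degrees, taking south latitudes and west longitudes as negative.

The arc subtends δ = 82.2/3958.8 = 0.020764 rad at the centre.
With φ₁ = -25.57° = -0.446281 rad and θ = 290° = 5.061455 rad:
Applying the spherical law of cosines for sides, sin φ₂ = sin φ₁ cos δ + cos φ₁ sin δ cos θ = -0.425115, so φ₂ = -25.16°.
Then Δλ = atan2(-0.017599, 0.816299) = -0.021557 rad, from sin θ sin δ cos φ₁ over cos δ − sin φ₁ sin φ₂.
λ₂ = λ₁ + Δλ = 15.45°.

latitude -25.16°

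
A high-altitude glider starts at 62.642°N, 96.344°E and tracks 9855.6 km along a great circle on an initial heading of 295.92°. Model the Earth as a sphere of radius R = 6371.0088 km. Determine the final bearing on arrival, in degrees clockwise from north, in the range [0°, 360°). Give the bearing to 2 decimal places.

final bearing 205.08°

δ = 9855.6/6371.0088 = 1.546945 rad (88.6334°).
Start latitude φ₁ = 1.093309 rad; initial bearing θ = 5.164778 rad.
Applying the spherical law of cosines for sides, sin φ₂ = sin φ₁ cos δ + cos φ₁ sin δ cos θ = 0.222001, so φ₂ = 12.827°.
Then Δλ = atan2(-0.413203, -0.173321) = -1.967963 rad, from sin θ sin δ cos φ₁ over cos δ − sin φ₁ sin φ₂.
λ₂ = 96.344° + -112.756° = -16.412°.
The forward bearing on arrival equals the back-azimuth from the destination plus 180°.
Back-azimuth from P₂ (12.83°, -16.41°) to P₁ (62.64°, 96.34°), with Δλ' = λ₁ − λ₂ = 112.76°: atan2( sin Δλ' cos φ₁ , cos φ₂ sin φ₁ − sin φ₂ cos φ₁ cos Δλ' ) = 25.08°.
Final bearing = (25.08° + 180°) mod 360° = 205.08°.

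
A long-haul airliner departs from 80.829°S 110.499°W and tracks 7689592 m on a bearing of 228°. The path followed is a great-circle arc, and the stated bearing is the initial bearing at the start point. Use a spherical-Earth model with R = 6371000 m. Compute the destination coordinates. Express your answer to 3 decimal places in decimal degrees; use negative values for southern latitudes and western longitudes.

latitude -26.806°, longitude 120.590°

δ = 7689592/6371000 = 1.206968 rad (69.1542°).
With φ₁ = -80.829° = -1.410732 rad and θ = 228° = 3.979351 rad:
sin φ₂ = sin φ₁ cos δ + cos φ₁ sin δ cos θ = (-0.987217)(0.355855) + (0.159382)(0.934541)(-0.669131) = -0.450972
φ₂ = asin(-0.450972) = -0.467854 rad = -26.806°.
Then Δλ = atan2(-0.110690, -0.089352) = -2.249929 rad, from sin θ sin δ cos φ₁ over cos δ − sin φ₁ sin φ₂.
λ₂ = -110.499° + -128.911° = -239.410°, normalized to (−180°, 180°] → 120.590°.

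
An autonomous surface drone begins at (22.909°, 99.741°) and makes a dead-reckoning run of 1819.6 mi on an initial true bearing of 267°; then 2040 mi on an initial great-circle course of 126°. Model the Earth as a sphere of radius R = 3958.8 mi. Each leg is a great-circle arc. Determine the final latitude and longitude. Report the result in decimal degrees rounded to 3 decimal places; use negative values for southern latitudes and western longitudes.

Apply the spherical direct solution leg by leg, carrying full precision between legs.
Leg 1: from (22.909°, 99.741°), δ = 1819.6/3958.8 = 0.459634 rad, θ = 267° → φ = 19.116°, λ = 71.780°.
Leg 2: from (19.116°, 71.780°), δ = 2040/3958.8 = 0.515308 rad, θ = 126° → φ = 0.646°, λ = 95.278°.

latitude 0.646°, longitude 95.278°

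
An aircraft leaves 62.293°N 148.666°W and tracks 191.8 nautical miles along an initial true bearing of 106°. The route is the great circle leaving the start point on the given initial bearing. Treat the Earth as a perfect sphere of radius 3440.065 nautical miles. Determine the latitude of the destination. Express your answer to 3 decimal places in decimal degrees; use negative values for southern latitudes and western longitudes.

Angular distance δ = d/R = 191.8 / 3440.065 = 0.055755 rad.
With φ₁ = 62.293° = 1.087218 rad and θ = 106° = 1.850049 rad:
Destination latitude: φ₂ = arcsin( sin φ₁ cos δ + cos φ₁ sin δ cos θ ) = arcsin(0.876819) = 61.261°.
Then Δλ = atan2(0.024906, 0.222166) = 0.111640 rad, from sin θ sin δ cos φ₁ over cos δ − sin φ₁ sin φ₂.
Hence λ₂ = -148.666° + 6.396° = -142.270°.

latitude 61.261°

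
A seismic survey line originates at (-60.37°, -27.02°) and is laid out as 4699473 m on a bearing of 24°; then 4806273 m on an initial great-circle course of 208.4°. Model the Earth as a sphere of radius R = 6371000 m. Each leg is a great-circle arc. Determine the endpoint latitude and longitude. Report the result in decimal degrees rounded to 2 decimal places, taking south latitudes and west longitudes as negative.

Apply the spherical direct solution leg by leg, carrying full precision between legs.
Leg 1: from (-60.37°, -27.02°), δ = 4699473/6371000 = 0.737635 rad, θ = 24° → φ = -19.85°, λ = -10.11°.
Leg 2: from (-19.85°, -10.11°), δ = 4806273/6371000 = 0.754399 rad, θ = 208.4° → φ = -54.49°, λ = -44.23°.

latitude -54.49°, longitude -44.23°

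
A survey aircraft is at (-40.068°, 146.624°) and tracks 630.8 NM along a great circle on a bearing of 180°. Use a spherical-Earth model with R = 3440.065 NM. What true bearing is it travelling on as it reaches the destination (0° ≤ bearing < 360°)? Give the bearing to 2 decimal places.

final bearing 180.00°

δ = 630.8/3440.065 = 0.183369 rad (10.5062°).
Start latitude φ₁ = -0.699319 rad; initial bearing θ = 3.141593 rad.
sin φ₂ = sin φ₁ cos δ + cos φ₁ sin δ cos θ = (-0.643696)(0.983235) + (0.765281)(0.182343)(-1.000000) = -0.772448
φ₂ = asin(-0.772448) = -0.882687 rad = -50.574°.
For the longitude increment, Δλ = atan2( sin θ sin δ cos φ₁, cos δ − sin φ₁ sin φ₂ ) = atan2(0.000000, 0.486013) = 0.000°.
λ₂ = 146.624° + 0.000° = 146.624°.
The forward bearing on arrival equals the back-azimuth from the destination plus 180°.
Back-azimuth from P₂ (-50.57°, 146.62°) to P₁ (-40.07°, 146.62°), with Δλ' = λ₁ − λ₂ = -0.00°: atan2( sin Δλ' cos φ₁ , cos φ₂ sin φ₁ − sin φ₂ cos φ₁ cos Δλ' ) = 360.00°.
Final bearing = (360.00° + 180°) mod 360° = 180.00°.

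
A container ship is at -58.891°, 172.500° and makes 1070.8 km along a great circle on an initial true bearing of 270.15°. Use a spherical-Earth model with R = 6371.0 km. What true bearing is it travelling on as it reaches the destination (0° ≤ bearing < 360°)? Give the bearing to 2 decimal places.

Angular distance δ = d/R = 1070.8 / 6371 = 0.168074 rad.
With φ₁ = -58.891° = -1.027842 rad and θ = 270.15° = 4.715007 rad:
sin φ₂ = sin φ₁ cos δ + cos φ₁ sin δ cos θ = (-0.856186)(0.985909) + (0.516668)(0.167284)(0.002618) = -0.843895
φ₂ = asin(-0.843895) = -1.004502 rad = -57.554°.
For the longitude increment, Δλ = atan2( sin θ sin δ cos φ₁, cos δ − sin φ₁ sin φ₂ ) = atan2(-0.086430, 0.263378) = -18.168°.
λ₂ = λ₁ + Δλ = 154.332°.
The forward bearing on arrival equals the back-azimuth from the destination plus 180°.
Back-azimuth from P₂ (-57.55°, 154.33°) to P₁ (-58.89°, 172.50°), with Δλ' = λ₁ − λ₂ = 18.17°: atan2( sin Δλ' cos φ₁ , cos φ₂ sin φ₁ − sin φ₂ cos φ₁ cos Δλ' ) = 105.63°.
Final bearing = (105.63° + 180°) mod 360° = 285.63°.

final bearing 285.63°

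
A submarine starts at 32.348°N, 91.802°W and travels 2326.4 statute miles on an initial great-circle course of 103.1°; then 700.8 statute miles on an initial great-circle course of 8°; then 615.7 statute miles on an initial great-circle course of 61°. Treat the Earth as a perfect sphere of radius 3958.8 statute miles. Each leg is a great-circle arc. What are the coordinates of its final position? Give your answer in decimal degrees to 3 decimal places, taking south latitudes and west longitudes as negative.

Apply the spherical direct solution leg by leg, carrying full precision between legs.
Leg 1: from (32.348°, -91.802°), δ = 2326.4/3958.8 = 0.587653 rad, θ = 103.1° → φ = 19.825°, λ = -56.772°.
Leg 2: from (19.825°, -56.772°), δ = 700.8/3958.8 = 0.177023 rad, θ = 8° → φ = 29.861°, λ = -55.153°.
Leg 3: from (29.861°, -55.153°), δ = 615.7/3958.8 = 0.155527 rad, θ = 61° → φ = 33.849°, λ = -45.764°.

latitude 33.849°, longitude -45.764°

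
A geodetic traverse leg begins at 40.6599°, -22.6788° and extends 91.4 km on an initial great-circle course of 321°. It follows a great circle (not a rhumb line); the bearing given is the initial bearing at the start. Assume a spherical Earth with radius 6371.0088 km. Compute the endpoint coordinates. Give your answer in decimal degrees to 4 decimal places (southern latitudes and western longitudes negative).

latitude 41.2967°, longitude -23.3673°

Central angle δ = d/R = 0.014346 rad.
With φ₁ = 40.6599° = 0.709649 rad and θ = 321° = 5.602507 rad:
Applying the spherical law of cosines for sides, sin φ₂ = sin φ₁ cos δ + cos φ₁ sin δ cos θ = 0.659958, so φ₂ = 41.2967°.
For the longitude increment, Δλ = atan2( sin θ sin δ cos φ₁, cos δ − sin φ₁ sin φ₂ ) = atan2(-0.006849, 0.569890) = -0.6885°.
λ₂ = λ₁ + Δλ = -23.3673°.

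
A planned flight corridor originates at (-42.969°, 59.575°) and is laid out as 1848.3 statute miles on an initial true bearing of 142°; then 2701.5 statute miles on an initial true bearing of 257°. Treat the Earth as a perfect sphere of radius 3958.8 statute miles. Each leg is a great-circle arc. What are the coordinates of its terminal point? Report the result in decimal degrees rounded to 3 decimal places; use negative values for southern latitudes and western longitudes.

Apply the spherical direct solution leg by leg, carrying full precision between legs.
Leg 1: from (-42.969°, 59.575°), δ = 1848.3/3958.8 = 0.466884 rad, θ = 142° → φ = -60.249°, λ = 93.522°.
Leg 2: from (-60.249°, 93.522°), δ = 2701.5/3958.8 = 0.682404 rad, θ = 257° → φ = -48.087°, λ = 26.609°.

latitude -48.087°, longitude 26.609°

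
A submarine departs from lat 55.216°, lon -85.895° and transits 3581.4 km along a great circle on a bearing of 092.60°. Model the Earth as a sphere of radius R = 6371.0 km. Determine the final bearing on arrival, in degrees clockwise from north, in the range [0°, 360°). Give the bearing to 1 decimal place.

The arc subtends δ = 3581.4/6371 = 0.562141 rad at the centre.
Start latitude φ₁ = 0.963701 rad; initial bearing θ = 1.616175 rad.
Destination latitude: φ₂ = arcsin( sin φ₁ cos δ + cos φ₁ sin δ cos θ ) = arcsin(0.681129) = 42.932°.
Then Δλ = atan2(0.303754, 0.286699) = 0.814276 rad, from sin θ sin δ cos φ₁ over cos δ − sin φ₁ sin φ₂.
λ₂ = λ₁ + Δλ = -39.240°.
The forward bearing on arrival equals the back-azimuth from the destination plus 180°.
Back-azimuth from P₂ (42.9°, -39.2°) to P₁ (55.2°, -85.9°), with Δλ' = λ₁ − λ₂ = -46.7°: atan2( sin Δλ' cos φ₁ , cos φ₂ sin φ₁ − sin φ₂ cos φ₁ cos Δλ' ) = 308.9°.
Final bearing = (308.9° + 180°) mod 360° = 128.9°.

final bearing 128.9°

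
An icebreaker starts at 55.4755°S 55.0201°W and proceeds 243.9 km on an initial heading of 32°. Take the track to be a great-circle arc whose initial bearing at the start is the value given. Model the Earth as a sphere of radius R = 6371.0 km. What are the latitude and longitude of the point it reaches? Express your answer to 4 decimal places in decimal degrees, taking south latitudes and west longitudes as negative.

latitude -53.5991°, longitude -53.0615°

Angular distance δ = d/R = 243.9 / 6371 = 0.038283 rad.
With φ₁ = -55.4755° = -0.968230 rad and θ = 32° = 0.558505 rad:
sin φ₂ = sin φ₁ cos δ + cos φ₁ sin δ cos θ = (-0.823884)(0.999267) + (0.566759)(0.038273)(0.848048) = -0.804885
φ₂ = asin(-0.804885) = -0.935481 rad = -53.5991°.
Then Δλ = atan2(0.011495, 0.336136) = 0.034184 rad, from sin θ sin δ cos φ₁ over cos δ − sin φ₁ sin φ₂.
Hence λ₂ = -55.0201° + 1.9586° = -53.0615°.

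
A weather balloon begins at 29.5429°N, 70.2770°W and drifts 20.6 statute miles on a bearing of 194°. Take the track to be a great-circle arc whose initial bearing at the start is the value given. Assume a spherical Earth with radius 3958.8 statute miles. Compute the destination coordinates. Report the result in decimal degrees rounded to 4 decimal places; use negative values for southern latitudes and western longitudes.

latitude 29.2536°, longitude -70.3597°

Central angle δ = d/R = 0.005204 rad.
Converting: φ₁ = 0.515621 rad, θ = 3.385939 rad.
Applying the spherical law of cosines for sides, sin φ₂ = sin φ₁ cos δ + cos φ₁ sin δ cos θ = 0.488676, so φ₂ = 29.2536°.
Then Δλ = atan2(-0.001095, 0.759033) = -0.001443 rad, from sin θ sin δ cos φ₁ over cos δ − sin φ₁ sin φ₂.
Hence λ₂ = -70.2770° + -0.0827° = -70.3597°.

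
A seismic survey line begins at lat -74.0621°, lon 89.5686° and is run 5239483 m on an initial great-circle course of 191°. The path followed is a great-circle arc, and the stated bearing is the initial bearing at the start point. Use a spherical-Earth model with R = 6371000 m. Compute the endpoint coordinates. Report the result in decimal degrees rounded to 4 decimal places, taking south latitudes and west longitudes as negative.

latitude -58.4114°, longitude -74.9499°

δ = 5239483/6371000 = 0.822396 rad (47.1198°).
With φ₁ = -74.0621° = -1.292627 rad and θ = 191° = 3.333579 rad:
sin φ₂ = sin φ₁ cos δ + cos φ₁ sin δ cos θ = (-0.961560)(0.680468) + (0.274595)(0.732778)(-0.981627) = -0.851831
φ₂ = asin(-0.851831) = -1.019471 rad = -58.4114°.
For the longitude increment, Δλ = atan2( sin θ sin δ cos φ₁, cos δ − sin φ₁ sin φ₂ ) = atan2(-0.038394, -0.138619) = -164.5185°.
Hence λ₂ = 89.5686° + -164.5185° = -74.9499°.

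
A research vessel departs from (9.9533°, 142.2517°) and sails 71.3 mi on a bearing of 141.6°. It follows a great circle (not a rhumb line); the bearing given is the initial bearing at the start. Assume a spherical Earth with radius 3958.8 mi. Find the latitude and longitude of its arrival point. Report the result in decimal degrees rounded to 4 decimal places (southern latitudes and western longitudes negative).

latitude 9.1440°, longitude 142.9009°

The arc subtends δ = 71.3/3958.8 = 0.018011 rad at the centre.
Start latitude φ₁ = 0.173718 rad; initial bearing θ = 2.471386 rad.
sin φ₂ = sin φ₁ cos δ + cos φ₁ sin δ cos θ = (0.172845)(0.999838) + (0.984949)(0.018010)(-0.783693) = 0.158916
φ₂ = asin(0.158916) = 0.159592 rad = 9.1440°.
Then Δλ = atan2(0.011018, 0.972370) = 0.011331 rad, from sin θ sin δ cos φ₁ over cos δ − sin φ₁ sin φ₂.
Hence λ₂ = 142.2517° + 0.6492° = 142.9009°.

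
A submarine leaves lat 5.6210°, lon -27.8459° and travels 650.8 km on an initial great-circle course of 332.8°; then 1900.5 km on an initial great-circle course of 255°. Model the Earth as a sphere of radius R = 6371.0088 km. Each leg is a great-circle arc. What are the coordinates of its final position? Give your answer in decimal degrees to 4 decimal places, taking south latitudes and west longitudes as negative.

latitude 6.0095°, longitude -47.1519°

Apply the spherical direct solution leg by leg, carrying full precision between legs.
Leg 1: from (5.6210°, -27.8459°), δ = 650.8/6371.0088 = 0.102150 rad, θ = 332.8° → φ = 10.8184°, λ = -30.5659°.
Leg 2: from (10.8184°, -30.5659°), δ = 1900.5/6371.0088 = 0.298304 rad, θ = 255° → φ = 6.0095°, λ = -47.1519°.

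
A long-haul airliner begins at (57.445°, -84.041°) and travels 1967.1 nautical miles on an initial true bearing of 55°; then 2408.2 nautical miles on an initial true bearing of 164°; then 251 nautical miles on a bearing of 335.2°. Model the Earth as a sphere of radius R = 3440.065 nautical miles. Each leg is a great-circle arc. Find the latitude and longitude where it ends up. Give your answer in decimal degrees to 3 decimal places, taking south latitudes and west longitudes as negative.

latitude 25.557°, longitude -8.255°

Apply the spherical direct solution leg by leg, carrying full precision between legs.
Leg 1: from (57.445°, -84.041°), δ = 1967.1/3440.065 = 0.571821 rad, θ = 55° → φ = 61.142°, λ = -17.337°.
Leg 2: from (61.142°, -17.337°), δ = 2408.2/3440.065 = 0.700045 rad, θ = 164° → φ = 21.773°, λ = -6.313°.
Leg 3: from (21.773°, -6.313°), δ = 251/3440.065 = 0.072964 rad, θ = 335.2° → φ = 25.557°, λ = -8.255°.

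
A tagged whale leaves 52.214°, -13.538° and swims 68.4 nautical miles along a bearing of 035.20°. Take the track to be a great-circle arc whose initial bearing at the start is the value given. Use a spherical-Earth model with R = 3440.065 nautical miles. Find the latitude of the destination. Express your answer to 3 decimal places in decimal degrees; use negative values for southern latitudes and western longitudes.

Central angle δ = d/R = 0.019883 rad.
With φ₁ = 52.214° = 0.911306 rad and θ = 35.2° = 0.614356 rad:
Destination latitude: φ₂ = arcsin( sin φ₁ cos δ + cos φ₁ sin δ cos θ ) = arcsin(0.800103) = 53.140°.
Then Δλ = atan2(0.007022, 0.367477) = 0.019107 rad, from sin θ sin δ cos φ₁ over cos δ − sin φ₁ sin φ₂.
λ₂ = λ₁ + Δλ = -12.443°.

latitude 53.140°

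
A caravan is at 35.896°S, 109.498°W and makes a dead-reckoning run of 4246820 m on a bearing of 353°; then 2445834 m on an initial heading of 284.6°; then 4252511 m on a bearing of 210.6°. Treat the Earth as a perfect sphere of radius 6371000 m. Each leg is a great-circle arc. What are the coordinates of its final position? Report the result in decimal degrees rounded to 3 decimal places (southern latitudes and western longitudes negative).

Apply the spherical direct solution leg by leg, carrying full precision between legs.
Leg 1: from (-35.896°, -109.498°), δ = 4246820/6371000 = 0.666586 rad, θ = 353° → φ = 2.083°, λ = -113.822°.
Leg 2: from (2.083°, -113.822°), δ = 2445834/6371000 = 0.383901 rad, θ = 284.6° → φ = 7.356°, λ = -135.258°.
Leg 3: from (7.356°, -135.258°), δ = 4252511/6371000 = 0.667479 rad, θ = 210.6° → φ = -25.332°, λ = -155.661°.

latitude -25.332°, longitude -155.661°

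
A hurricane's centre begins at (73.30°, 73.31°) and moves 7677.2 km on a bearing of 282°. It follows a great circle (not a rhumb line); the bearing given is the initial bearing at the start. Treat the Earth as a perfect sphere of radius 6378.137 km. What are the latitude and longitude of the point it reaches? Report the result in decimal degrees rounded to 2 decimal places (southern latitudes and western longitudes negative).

latitude 23.55°, longitude -21.87°

Central angle δ = d/R = 1.203674 rad.
Converting: φ₁ = 1.279326 rad, θ = 4.921828 rad.
sin φ₂ = sin φ₁ cos δ + cos φ₁ sin δ cos θ = (0.957822)(0.358931) + (0.287361)(0.933364)(0.207912) = 0.399556
φ₂ = asin(0.399556) = 0.411033 rad = 23.55°.
Δλ = atan2( sin θ sin δ cos φ₁ , cos δ − sin φ₁ sin φ₂ ) = atan2(-0.262351, -0.023773) = -1.661166 rad = -95.18°.
λ₂ = 73.31° + -95.18° = -21.87°.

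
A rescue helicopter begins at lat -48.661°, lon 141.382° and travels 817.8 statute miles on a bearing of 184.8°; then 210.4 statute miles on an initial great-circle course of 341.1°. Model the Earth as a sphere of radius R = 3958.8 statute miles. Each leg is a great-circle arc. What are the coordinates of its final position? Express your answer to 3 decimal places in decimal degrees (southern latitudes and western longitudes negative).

latitude -57.547°, longitude 137.551°

Apply the spherical direct solution leg by leg, carrying full precision between legs.
Leg 1: from (-48.661°, 141.382°), δ = 817.8/3958.8 = 0.206578 rad, θ = 184.8° → φ = -60.442°, λ = 139.388°.
Leg 2: from (-60.442°, 139.388°), δ = 210.4/3958.8 = 0.053147 rad, θ = 341.1° → φ = -57.547°, λ = 137.551°.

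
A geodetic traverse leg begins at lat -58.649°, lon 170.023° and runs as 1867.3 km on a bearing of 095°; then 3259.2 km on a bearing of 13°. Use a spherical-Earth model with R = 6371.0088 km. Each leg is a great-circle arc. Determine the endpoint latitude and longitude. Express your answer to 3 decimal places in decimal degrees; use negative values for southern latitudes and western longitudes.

latitude -27.307°, longitude -151.730°

Apply the spherical direct solution leg by leg, carrying full precision between legs.
Leg 1: from (-58.649°, 170.023°), δ = 1867.3/6371.0088 = 0.293093 rad, θ = 95° → φ = -56.168°, λ = -158.849°.
Leg 2: from (-56.168°, -158.849°), δ = 3259.2/6371.0088 = 0.511567 rad, θ = 13° → φ = -27.307°, λ = -151.730°.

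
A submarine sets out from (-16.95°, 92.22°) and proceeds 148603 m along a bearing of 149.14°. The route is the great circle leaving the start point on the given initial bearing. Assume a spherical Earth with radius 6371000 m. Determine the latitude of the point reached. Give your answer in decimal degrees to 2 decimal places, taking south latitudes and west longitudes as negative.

Central angle δ = d/R = 0.023325 rad.
Start latitude φ₁ = -0.295833 rad; initial bearing θ = 2.602984 rad.
sin φ₂ = sin φ₁ cos δ + cos φ₁ sin δ cos θ = (-0.291537)(0.999728) + (0.956560)(0.023323)(-0.858423) = -0.310609
φ₂ = asin(-0.310609) = -0.315834 rad = -18.10°.
For the longitude increment, Δλ = atan2( sin θ sin δ cos φ₁, cos δ − sin φ₁ sin φ₂ ) = atan2(0.011444, 0.909174) = 0.72°.
λ₂ = λ₁ + Δλ = 92.94°.

latitude -18.10°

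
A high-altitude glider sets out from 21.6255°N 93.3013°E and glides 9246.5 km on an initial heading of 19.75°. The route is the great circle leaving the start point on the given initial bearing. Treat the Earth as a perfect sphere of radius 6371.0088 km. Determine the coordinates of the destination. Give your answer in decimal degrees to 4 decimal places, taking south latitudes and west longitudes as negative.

Angular distance δ = d/R = 9246.5 / 6371.0088 = 1.451340 rad.
With φ₁ = 21.6255° = 0.377436 rad and θ = 19.75° = 0.344703 rad:
Applying the spherical law of cosines for sides, sin φ₂ = sin φ₁ cos δ + cos φ₁ sin δ cos θ = 0.912614, so φ₂ = 65.8691°.
For the longitude increment, Δλ = atan2( sin θ sin δ cos φ₁, cos δ − sin φ₁ sin φ₂ ) = atan2(0.311893, -0.217161) = 124.8482°.
λ₂ = 93.3013° + 124.8482° = 218.1495°, normalized to (−180°, 180°] → -141.8505°.

latitude 65.8691°, longitude -141.8505°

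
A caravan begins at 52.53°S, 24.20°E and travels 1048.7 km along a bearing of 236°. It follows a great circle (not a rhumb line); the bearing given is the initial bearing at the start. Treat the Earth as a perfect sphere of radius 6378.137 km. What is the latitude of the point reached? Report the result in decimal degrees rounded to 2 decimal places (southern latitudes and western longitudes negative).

δ = 1048.7/6378.137 = 0.164421 rad (9.4206°).
Start latitude φ₁ = -0.916821 rad; initial bearing θ = 4.118977 rad.
Applying the spherical law of cosines for sides, sin φ₂ = sin φ₁ cos δ + cos φ₁ sin δ cos θ = -0.838649, so φ₂ = -57.00°.
Then Δλ = atan2(-0.082551, 0.320901) = -0.251789 rad, from sin θ sin δ cos φ₁ over cos δ − sin φ₁ sin φ₂.
Hence λ₂ = 24.20° + -14.43° = 9.77°.

latitude -57.00°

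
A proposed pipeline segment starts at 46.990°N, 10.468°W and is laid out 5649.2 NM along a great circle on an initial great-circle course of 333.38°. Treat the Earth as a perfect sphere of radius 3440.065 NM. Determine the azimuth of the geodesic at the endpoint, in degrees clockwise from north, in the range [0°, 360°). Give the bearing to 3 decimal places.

final bearing 201.577°

Angular distance δ = d/R = 5649.2 / 3440.065 = 1.642178 rad.
With φ₁ = 46.990° = 0.820130 rad and θ = 333.38° = 5.818579 rad:
Applying the spherical law of cosines for sides, sin φ₂ = sin φ₁ cos δ + cos φ₁ sin δ cos θ = 0.556114, so φ₂ = 33.787°.
For the longitude increment, Δλ = atan2( sin θ sin δ cos φ₁, cos δ − sin φ₁ sin φ₂ ) = atan2(-0.304863, -0.477971) = -147.469°.
λ₂ = λ₁ + Δλ = -157.937°.
The forward bearing on arrival equals the back-azimuth from the destination plus 180°.
Back-azimuth from P₂ (33.787°, -157.937°) to P₁ (46.990°, -10.468°), with Δλ' = λ₁ − λ₂ = 147.469°: atan2( sin Δλ' cos φ₁ , cos φ₂ sin φ₁ − sin φ₂ cos φ₁ cos Δλ' ) = 21.577°.
Final bearing = (21.577° + 180°) mod 360° = 201.577°.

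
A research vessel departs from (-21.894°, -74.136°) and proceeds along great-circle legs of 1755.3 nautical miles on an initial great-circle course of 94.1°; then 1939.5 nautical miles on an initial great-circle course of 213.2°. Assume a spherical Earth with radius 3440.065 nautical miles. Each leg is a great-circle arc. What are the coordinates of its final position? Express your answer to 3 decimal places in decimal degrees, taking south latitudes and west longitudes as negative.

latitude -46.053°, longitude -67.629°

Apply the spherical direct solution leg by leg, carrying full precision between legs.
Leg 1: from (-21.894°, -74.136°), δ = 1755.3/3440.065 = 0.510252 rad, θ = 94.1° → φ = -20.965°, λ = -42.691°.
Leg 2: from (-20.965°, -42.691°), δ = 1939.5/3440.065 = 0.563797 rad, θ = 213.2° → φ = -46.053°, λ = -67.629°.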